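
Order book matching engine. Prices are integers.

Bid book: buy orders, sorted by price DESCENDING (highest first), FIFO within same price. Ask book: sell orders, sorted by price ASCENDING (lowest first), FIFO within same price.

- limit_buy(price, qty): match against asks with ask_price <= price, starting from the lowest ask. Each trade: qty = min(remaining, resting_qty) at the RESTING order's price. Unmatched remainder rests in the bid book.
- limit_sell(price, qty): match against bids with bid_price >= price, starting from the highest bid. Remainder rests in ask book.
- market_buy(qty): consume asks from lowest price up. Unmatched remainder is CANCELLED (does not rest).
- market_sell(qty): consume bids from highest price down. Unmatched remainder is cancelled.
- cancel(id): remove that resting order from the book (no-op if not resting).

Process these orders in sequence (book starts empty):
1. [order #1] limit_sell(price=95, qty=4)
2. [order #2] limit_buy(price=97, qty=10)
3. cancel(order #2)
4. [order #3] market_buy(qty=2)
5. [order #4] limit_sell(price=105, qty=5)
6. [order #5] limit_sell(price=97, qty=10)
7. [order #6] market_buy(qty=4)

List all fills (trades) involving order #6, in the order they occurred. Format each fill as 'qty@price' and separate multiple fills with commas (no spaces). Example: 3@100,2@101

Answer: 4@97

Derivation:
After op 1 [order #1] limit_sell(price=95, qty=4): fills=none; bids=[-] asks=[#1:4@95]
After op 2 [order #2] limit_buy(price=97, qty=10): fills=#2x#1:4@95; bids=[#2:6@97] asks=[-]
After op 3 cancel(order #2): fills=none; bids=[-] asks=[-]
After op 4 [order #3] market_buy(qty=2): fills=none; bids=[-] asks=[-]
After op 5 [order #4] limit_sell(price=105, qty=5): fills=none; bids=[-] asks=[#4:5@105]
After op 6 [order #5] limit_sell(price=97, qty=10): fills=none; bids=[-] asks=[#5:10@97 #4:5@105]
After op 7 [order #6] market_buy(qty=4): fills=#6x#5:4@97; bids=[-] asks=[#5:6@97 #4:5@105]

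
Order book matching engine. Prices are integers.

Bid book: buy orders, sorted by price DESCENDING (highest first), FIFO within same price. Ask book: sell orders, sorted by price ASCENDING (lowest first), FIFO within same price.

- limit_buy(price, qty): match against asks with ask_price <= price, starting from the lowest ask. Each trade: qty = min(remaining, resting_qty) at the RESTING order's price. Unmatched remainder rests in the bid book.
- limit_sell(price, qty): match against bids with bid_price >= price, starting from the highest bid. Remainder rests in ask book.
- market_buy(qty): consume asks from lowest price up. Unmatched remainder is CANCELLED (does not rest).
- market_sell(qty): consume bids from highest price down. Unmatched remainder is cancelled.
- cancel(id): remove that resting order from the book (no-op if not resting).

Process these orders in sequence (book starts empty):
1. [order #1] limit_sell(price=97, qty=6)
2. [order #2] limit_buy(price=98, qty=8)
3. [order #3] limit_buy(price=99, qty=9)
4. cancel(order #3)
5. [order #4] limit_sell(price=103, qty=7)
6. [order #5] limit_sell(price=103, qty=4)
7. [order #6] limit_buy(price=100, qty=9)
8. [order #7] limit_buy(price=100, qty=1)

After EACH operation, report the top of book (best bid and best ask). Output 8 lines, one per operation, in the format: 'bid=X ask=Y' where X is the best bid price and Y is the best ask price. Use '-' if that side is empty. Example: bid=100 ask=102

After op 1 [order #1] limit_sell(price=97, qty=6): fills=none; bids=[-] asks=[#1:6@97]
After op 2 [order #2] limit_buy(price=98, qty=8): fills=#2x#1:6@97; bids=[#2:2@98] asks=[-]
After op 3 [order #3] limit_buy(price=99, qty=9): fills=none; bids=[#3:9@99 #2:2@98] asks=[-]
After op 4 cancel(order #3): fills=none; bids=[#2:2@98] asks=[-]
After op 5 [order #4] limit_sell(price=103, qty=7): fills=none; bids=[#2:2@98] asks=[#4:7@103]
After op 6 [order #5] limit_sell(price=103, qty=4): fills=none; bids=[#2:2@98] asks=[#4:7@103 #5:4@103]
After op 7 [order #6] limit_buy(price=100, qty=9): fills=none; bids=[#6:9@100 #2:2@98] asks=[#4:7@103 #5:4@103]
After op 8 [order #7] limit_buy(price=100, qty=1): fills=none; bids=[#6:9@100 #7:1@100 #2:2@98] asks=[#4:7@103 #5:4@103]

Answer: bid=- ask=97
bid=98 ask=-
bid=99 ask=-
bid=98 ask=-
bid=98 ask=103
bid=98 ask=103
bid=100 ask=103
bid=100 ask=103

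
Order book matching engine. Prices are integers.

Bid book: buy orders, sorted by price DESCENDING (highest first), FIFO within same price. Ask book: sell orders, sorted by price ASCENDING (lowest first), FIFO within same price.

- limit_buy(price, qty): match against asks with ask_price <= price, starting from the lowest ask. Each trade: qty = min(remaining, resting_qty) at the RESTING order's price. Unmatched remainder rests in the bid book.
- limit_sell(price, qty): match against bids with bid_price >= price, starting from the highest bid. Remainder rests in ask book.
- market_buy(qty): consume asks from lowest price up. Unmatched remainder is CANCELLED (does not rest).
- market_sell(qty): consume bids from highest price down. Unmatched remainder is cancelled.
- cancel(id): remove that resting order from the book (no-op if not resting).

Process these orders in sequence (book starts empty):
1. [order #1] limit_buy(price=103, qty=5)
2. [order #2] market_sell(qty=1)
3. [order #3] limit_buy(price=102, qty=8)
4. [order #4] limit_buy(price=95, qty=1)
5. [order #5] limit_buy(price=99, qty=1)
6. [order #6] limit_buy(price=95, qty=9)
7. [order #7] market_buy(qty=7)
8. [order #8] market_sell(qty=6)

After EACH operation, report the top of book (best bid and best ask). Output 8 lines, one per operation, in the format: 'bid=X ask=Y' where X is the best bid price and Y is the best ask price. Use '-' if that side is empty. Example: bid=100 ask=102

Answer: bid=103 ask=-
bid=103 ask=-
bid=103 ask=-
bid=103 ask=-
bid=103 ask=-
bid=103 ask=-
bid=103 ask=-
bid=102 ask=-

Derivation:
After op 1 [order #1] limit_buy(price=103, qty=5): fills=none; bids=[#1:5@103] asks=[-]
After op 2 [order #2] market_sell(qty=1): fills=#1x#2:1@103; bids=[#1:4@103] asks=[-]
After op 3 [order #3] limit_buy(price=102, qty=8): fills=none; bids=[#1:4@103 #3:8@102] asks=[-]
After op 4 [order #4] limit_buy(price=95, qty=1): fills=none; bids=[#1:4@103 #3:8@102 #4:1@95] asks=[-]
After op 5 [order #5] limit_buy(price=99, qty=1): fills=none; bids=[#1:4@103 #3:8@102 #5:1@99 #4:1@95] asks=[-]
After op 6 [order #6] limit_buy(price=95, qty=9): fills=none; bids=[#1:4@103 #3:8@102 #5:1@99 #4:1@95 #6:9@95] asks=[-]
After op 7 [order #7] market_buy(qty=7): fills=none; bids=[#1:4@103 #3:8@102 #5:1@99 #4:1@95 #6:9@95] asks=[-]
After op 8 [order #8] market_sell(qty=6): fills=#1x#8:4@103 #3x#8:2@102; bids=[#3:6@102 #5:1@99 #4:1@95 #6:9@95] asks=[-]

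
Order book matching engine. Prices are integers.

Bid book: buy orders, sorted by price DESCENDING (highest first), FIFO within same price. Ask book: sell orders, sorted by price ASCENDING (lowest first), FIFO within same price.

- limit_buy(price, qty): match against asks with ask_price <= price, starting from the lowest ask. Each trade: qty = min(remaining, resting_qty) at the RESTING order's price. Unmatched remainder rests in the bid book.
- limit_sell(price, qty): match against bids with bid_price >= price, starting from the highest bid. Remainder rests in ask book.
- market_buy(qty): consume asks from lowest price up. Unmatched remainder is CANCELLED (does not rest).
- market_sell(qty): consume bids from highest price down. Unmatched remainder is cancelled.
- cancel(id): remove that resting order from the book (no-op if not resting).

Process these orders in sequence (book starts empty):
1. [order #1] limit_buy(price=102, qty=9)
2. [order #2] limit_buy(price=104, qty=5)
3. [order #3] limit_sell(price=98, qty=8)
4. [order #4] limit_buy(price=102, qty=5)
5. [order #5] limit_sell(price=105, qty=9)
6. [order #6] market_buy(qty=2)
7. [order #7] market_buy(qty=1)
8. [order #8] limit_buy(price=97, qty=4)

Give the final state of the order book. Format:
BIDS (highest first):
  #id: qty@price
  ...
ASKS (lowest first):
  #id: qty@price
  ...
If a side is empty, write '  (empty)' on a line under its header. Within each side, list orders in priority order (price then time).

Answer: BIDS (highest first):
  #1: 6@102
  #4: 5@102
  #8: 4@97
ASKS (lowest first):
  #5: 6@105

Derivation:
After op 1 [order #1] limit_buy(price=102, qty=9): fills=none; bids=[#1:9@102] asks=[-]
After op 2 [order #2] limit_buy(price=104, qty=5): fills=none; bids=[#2:5@104 #1:9@102] asks=[-]
After op 3 [order #3] limit_sell(price=98, qty=8): fills=#2x#3:5@104 #1x#3:3@102; bids=[#1:6@102] asks=[-]
After op 4 [order #4] limit_buy(price=102, qty=5): fills=none; bids=[#1:6@102 #4:5@102] asks=[-]
After op 5 [order #5] limit_sell(price=105, qty=9): fills=none; bids=[#1:6@102 #4:5@102] asks=[#5:9@105]
After op 6 [order #6] market_buy(qty=2): fills=#6x#5:2@105; bids=[#1:6@102 #4:5@102] asks=[#5:7@105]
After op 7 [order #7] market_buy(qty=1): fills=#7x#5:1@105; bids=[#1:6@102 #4:5@102] asks=[#5:6@105]
After op 8 [order #8] limit_buy(price=97, qty=4): fills=none; bids=[#1:6@102 #4:5@102 #8:4@97] asks=[#5:6@105]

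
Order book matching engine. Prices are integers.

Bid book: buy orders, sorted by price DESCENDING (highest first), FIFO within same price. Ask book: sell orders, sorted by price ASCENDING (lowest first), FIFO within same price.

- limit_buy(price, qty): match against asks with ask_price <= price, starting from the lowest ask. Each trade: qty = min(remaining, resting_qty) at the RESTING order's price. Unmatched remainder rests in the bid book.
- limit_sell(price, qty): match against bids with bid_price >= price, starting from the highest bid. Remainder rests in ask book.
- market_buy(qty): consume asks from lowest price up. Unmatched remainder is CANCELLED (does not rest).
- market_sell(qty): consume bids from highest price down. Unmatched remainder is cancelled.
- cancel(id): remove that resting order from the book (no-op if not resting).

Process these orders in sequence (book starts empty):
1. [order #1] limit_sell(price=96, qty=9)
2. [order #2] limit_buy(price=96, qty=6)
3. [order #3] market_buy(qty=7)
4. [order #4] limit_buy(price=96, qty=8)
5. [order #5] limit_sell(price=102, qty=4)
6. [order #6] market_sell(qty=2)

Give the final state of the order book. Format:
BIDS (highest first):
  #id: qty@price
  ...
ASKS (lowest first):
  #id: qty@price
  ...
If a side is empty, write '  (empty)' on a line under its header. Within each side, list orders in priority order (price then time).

Answer: BIDS (highest first):
  #4: 6@96
ASKS (lowest first):
  #5: 4@102

Derivation:
After op 1 [order #1] limit_sell(price=96, qty=9): fills=none; bids=[-] asks=[#1:9@96]
After op 2 [order #2] limit_buy(price=96, qty=6): fills=#2x#1:6@96; bids=[-] asks=[#1:3@96]
After op 3 [order #3] market_buy(qty=7): fills=#3x#1:3@96; bids=[-] asks=[-]
After op 4 [order #4] limit_buy(price=96, qty=8): fills=none; bids=[#4:8@96] asks=[-]
After op 5 [order #5] limit_sell(price=102, qty=4): fills=none; bids=[#4:8@96] asks=[#5:4@102]
After op 6 [order #6] market_sell(qty=2): fills=#4x#6:2@96; bids=[#4:6@96] asks=[#5:4@102]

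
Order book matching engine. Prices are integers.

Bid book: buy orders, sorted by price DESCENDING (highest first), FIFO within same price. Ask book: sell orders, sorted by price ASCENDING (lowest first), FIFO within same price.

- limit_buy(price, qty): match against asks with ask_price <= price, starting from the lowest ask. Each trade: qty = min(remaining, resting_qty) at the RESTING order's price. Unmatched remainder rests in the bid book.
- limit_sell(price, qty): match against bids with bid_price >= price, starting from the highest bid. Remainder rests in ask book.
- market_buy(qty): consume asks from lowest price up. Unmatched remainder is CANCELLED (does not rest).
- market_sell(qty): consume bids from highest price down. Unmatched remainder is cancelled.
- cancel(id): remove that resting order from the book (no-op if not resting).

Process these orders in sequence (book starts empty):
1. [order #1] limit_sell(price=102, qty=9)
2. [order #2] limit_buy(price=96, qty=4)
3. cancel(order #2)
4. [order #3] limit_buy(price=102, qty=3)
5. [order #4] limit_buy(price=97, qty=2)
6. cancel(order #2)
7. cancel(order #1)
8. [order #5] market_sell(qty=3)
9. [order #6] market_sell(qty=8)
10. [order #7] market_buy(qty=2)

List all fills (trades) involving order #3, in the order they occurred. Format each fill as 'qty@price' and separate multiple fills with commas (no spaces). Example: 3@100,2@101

After op 1 [order #1] limit_sell(price=102, qty=9): fills=none; bids=[-] asks=[#1:9@102]
After op 2 [order #2] limit_buy(price=96, qty=4): fills=none; bids=[#2:4@96] asks=[#1:9@102]
After op 3 cancel(order #2): fills=none; bids=[-] asks=[#1:9@102]
After op 4 [order #3] limit_buy(price=102, qty=3): fills=#3x#1:3@102; bids=[-] asks=[#1:6@102]
After op 5 [order #4] limit_buy(price=97, qty=2): fills=none; bids=[#4:2@97] asks=[#1:6@102]
After op 6 cancel(order #2): fills=none; bids=[#4:2@97] asks=[#1:6@102]
After op 7 cancel(order #1): fills=none; bids=[#4:2@97] asks=[-]
After op 8 [order #5] market_sell(qty=3): fills=#4x#5:2@97; bids=[-] asks=[-]
After op 9 [order #6] market_sell(qty=8): fills=none; bids=[-] asks=[-]
After op 10 [order #7] market_buy(qty=2): fills=none; bids=[-] asks=[-]

Answer: 3@102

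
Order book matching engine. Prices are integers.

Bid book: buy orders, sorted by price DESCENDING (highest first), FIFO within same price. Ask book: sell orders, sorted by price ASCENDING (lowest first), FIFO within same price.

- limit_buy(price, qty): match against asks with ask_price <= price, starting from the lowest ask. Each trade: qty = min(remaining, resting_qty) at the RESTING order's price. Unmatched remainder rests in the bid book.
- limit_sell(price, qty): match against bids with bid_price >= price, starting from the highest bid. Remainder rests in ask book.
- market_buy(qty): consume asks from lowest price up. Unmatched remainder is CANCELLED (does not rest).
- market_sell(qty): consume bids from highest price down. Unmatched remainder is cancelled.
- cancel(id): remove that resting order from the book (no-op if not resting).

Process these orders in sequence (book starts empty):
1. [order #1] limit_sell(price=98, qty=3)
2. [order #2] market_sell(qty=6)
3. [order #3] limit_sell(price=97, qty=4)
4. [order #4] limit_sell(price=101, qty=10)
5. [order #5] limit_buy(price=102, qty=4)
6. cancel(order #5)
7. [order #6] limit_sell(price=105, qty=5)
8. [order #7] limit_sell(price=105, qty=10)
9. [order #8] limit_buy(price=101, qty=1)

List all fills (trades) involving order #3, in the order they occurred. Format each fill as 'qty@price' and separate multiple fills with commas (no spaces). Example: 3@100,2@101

After op 1 [order #1] limit_sell(price=98, qty=3): fills=none; bids=[-] asks=[#1:3@98]
After op 2 [order #2] market_sell(qty=6): fills=none; bids=[-] asks=[#1:3@98]
After op 3 [order #3] limit_sell(price=97, qty=4): fills=none; bids=[-] asks=[#3:4@97 #1:3@98]
After op 4 [order #4] limit_sell(price=101, qty=10): fills=none; bids=[-] asks=[#3:4@97 #1:3@98 #4:10@101]
After op 5 [order #5] limit_buy(price=102, qty=4): fills=#5x#3:4@97; bids=[-] asks=[#1:3@98 #4:10@101]
After op 6 cancel(order #5): fills=none; bids=[-] asks=[#1:3@98 #4:10@101]
After op 7 [order #6] limit_sell(price=105, qty=5): fills=none; bids=[-] asks=[#1:3@98 #4:10@101 #6:5@105]
After op 8 [order #7] limit_sell(price=105, qty=10): fills=none; bids=[-] asks=[#1:3@98 #4:10@101 #6:5@105 #7:10@105]
After op 9 [order #8] limit_buy(price=101, qty=1): fills=#8x#1:1@98; bids=[-] asks=[#1:2@98 #4:10@101 #6:5@105 #7:10@105]

Answer: 4@97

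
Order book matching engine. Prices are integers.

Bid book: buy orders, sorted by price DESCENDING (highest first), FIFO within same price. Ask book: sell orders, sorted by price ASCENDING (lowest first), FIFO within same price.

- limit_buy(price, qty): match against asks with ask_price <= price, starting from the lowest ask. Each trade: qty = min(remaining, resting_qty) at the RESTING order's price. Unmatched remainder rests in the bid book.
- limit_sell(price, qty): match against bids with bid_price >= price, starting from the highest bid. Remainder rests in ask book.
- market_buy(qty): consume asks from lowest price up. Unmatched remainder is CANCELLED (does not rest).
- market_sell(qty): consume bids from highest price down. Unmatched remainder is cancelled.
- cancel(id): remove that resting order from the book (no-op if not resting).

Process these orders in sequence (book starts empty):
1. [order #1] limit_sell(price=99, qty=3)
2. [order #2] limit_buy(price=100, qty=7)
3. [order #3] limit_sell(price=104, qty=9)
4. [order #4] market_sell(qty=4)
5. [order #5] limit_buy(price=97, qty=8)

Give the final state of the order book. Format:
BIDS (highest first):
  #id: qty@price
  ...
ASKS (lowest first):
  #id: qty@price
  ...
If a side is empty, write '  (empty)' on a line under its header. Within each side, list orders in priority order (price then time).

Answer: BIDS (highest first):
  #5: 8@97
ASKS (lowest first):
  #3: 9@104

Derivation:
After op 1 [order #1] limit_sell(price=99, qty=3): fills=none; bids=[-] asks=[#1:3@99]
After op 2 [order #2] limit_buy(price=100, qty=7): fills=#2x#1:3@99; bids=[#2:4@100] asks=[-]
After op 3 [order #3] limit_sell(price=104, qty=9): fills=none; bids=[#2:4@100] asks=[#3:9@104]
After op 4 [order #4] market_sell(qty=4): fills=#2x#4:4@100; bids=[-] asks=[#3:9@104]
After op 5 [order #5] limit_buy(price=97, qty=8): fills=none; bids=[#5:8@97] asks=[#3:9@104]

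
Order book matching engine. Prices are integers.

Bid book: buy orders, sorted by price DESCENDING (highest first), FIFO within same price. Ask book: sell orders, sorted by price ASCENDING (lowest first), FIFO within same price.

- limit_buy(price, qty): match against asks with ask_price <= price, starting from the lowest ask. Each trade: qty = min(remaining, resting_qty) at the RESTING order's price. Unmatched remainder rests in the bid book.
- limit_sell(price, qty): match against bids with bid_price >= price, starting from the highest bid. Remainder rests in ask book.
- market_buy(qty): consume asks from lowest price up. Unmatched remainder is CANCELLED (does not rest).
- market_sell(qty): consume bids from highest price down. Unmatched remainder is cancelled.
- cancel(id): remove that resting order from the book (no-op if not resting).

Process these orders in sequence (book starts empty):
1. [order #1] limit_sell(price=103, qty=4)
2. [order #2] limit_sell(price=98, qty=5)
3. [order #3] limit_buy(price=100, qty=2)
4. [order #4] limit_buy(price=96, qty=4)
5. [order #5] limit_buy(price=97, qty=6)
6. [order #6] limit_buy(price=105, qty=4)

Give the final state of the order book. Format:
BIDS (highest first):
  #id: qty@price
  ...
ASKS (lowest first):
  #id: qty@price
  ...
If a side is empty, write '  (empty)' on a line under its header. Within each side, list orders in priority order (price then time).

After op 1 [order #1] limit_sell(price=103, qty=4): fills=none; bids=[-] asks=[#1:4@103]
After op 2 [order #2] limit_sell(price=98, qty=5): fills=none; bids=[-] asks=[#2:5@98 #1:4@103]
After op 3 [order #3] limit_buy(price=100, qty=2): fills=#3x#2:2@98; bids=[-] asks=[#2:3@98 #1:4@103]
After op 4 [order #4] limit_buy(price=96, qty=4): fills=none; bids=[#4:4@96] asks=[#2:3@98 #1:4@103]
After op 5 [order #5] limit_buy(price=97, qty=6): fills=none; bids=[#5:6@97 #4:4@96] asks=[#2:3@98 #1:4@103]
After op 6 [order #6] limit_buy(price=105, qty=4): fills=#6x#2:3@98 #6x#1:1@103; bids=[#5:6@97 #4:4@96] asks=[#1:3@103]

Answer: BIDS (highest first):
  #5: 6@97
  #4: 4@96
ASKS (lowest first):
  #1: 3@103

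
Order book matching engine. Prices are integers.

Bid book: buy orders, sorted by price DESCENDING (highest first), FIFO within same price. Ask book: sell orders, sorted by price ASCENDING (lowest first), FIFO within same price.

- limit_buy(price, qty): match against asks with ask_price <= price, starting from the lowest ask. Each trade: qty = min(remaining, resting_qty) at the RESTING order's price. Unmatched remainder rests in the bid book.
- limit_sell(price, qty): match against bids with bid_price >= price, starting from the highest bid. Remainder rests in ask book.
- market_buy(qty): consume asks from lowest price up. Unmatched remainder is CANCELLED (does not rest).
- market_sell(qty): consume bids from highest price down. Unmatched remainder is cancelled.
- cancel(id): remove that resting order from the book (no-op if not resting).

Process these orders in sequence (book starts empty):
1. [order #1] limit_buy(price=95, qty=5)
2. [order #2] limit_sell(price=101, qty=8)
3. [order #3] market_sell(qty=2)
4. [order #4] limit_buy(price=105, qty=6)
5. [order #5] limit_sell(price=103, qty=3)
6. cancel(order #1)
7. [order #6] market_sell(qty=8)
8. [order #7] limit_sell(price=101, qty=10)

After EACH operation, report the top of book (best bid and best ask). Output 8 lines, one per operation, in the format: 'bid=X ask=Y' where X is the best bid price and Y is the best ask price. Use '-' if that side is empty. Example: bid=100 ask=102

After op 1 [order #1] limit_buy(price=95, qty=5): fills=none; bids=[#1:5@95] asks=[-]
After op 2 [order #2] limit_sell(price=101, qty=8): fills=none; bids=[#1:5@95] asks=[#2:8@101]
After op 3 [order #3] market_sell(qty=2): fills=#1x#3:2@95; bids=[#1:3@95] asks=[#2:8@101]
After op 4 [order #4] limit_buy(price=105, qty=6): fills=#4x#2:6@101; bids=[#1:3@95] asks=[#2:2@101]
After op 5 [order #5] limit_sell(price=103, qty=3): fills=none; bids=[#1:3@95] asks=[#2:2@101 #5:3@103]
After op 6 cancel(order #1): fills=none; bids=[-] asks=[#2:2@101 #5:3@103]
After op 7 [order #6] market_sell(qty=8): fills=none; bids=[-] asks=[#2:2@101 #5:3@103]
After op 8 [order #7] limit_sell(price=101, qty=10): fills=none; bids=[-] asks=[#2:2@101 #7:10@101 #5:3@103]

Answer: bid=95 ask=-
bid=95 ask=101
bid=95 ask=101
bid=95 ask=101
bid=95 ask=101
bid=- ask=101
bid=- ask=101
bid=- ask=101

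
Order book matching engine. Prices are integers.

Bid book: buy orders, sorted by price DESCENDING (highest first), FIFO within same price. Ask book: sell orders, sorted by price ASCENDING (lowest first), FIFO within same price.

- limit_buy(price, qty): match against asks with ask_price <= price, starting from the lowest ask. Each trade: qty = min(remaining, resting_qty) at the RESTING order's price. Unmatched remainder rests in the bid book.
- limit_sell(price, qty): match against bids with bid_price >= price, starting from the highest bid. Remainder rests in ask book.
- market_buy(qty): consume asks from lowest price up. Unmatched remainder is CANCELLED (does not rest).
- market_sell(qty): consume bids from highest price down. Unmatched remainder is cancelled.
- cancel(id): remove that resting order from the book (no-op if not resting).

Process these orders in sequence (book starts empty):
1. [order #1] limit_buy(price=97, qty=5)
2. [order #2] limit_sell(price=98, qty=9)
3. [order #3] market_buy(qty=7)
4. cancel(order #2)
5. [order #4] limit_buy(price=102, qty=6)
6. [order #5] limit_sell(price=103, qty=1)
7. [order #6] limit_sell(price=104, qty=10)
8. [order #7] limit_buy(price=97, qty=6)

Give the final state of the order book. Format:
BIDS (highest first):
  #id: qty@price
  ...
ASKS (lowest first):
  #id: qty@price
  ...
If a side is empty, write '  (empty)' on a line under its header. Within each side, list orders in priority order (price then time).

Answer: BIDS (highest first):
  #4: 6@102
  #1: 5@97
  #7: 6@97
ASKS (lowest first):
  #5: 1@103
  #6: 10@104

Derivation:
After op 1 [order #1] limit_buy(price=97, qty=5): fills=none; bids=[#1:5@97] asks=[-]
After op 2 [order #2] limit_sell(price=98, qty=9): fills=none; bids=[#1:5@97] asks=[#2:9@98]
After op 3 [order #3] market_buy(qty=7): fills=#3x#2:7@98; bids=[#1:5@97] asks=[#2:2@98]
After op 4 cancel(order #2): fills=none; bids=[#1:5@97] asks=[-]
After op 5 [order #4] limit_buy(price=102, qty=6): fills=none; bids=[#4:6@102 #1:5@97] asks=[-]
After op 6 [order #5] limit_sell(price=103, qty=1): fills=none; bids=[#4:6@102 #1:5@97] asks=[#5:1@103]
After op 7 [order #6] limit_sell(price=104, qty=10): fills=none; bids=[#4:6@102 #1:5@97] asks=[#5:1@103 #6:10@104]
After op 8 [order #7] limit_buy(price=97, qty=6): fills=none; bids=[#4:6@102 #1:5@97 #7:6@97] asks=[#5:1@103 #6:10@104]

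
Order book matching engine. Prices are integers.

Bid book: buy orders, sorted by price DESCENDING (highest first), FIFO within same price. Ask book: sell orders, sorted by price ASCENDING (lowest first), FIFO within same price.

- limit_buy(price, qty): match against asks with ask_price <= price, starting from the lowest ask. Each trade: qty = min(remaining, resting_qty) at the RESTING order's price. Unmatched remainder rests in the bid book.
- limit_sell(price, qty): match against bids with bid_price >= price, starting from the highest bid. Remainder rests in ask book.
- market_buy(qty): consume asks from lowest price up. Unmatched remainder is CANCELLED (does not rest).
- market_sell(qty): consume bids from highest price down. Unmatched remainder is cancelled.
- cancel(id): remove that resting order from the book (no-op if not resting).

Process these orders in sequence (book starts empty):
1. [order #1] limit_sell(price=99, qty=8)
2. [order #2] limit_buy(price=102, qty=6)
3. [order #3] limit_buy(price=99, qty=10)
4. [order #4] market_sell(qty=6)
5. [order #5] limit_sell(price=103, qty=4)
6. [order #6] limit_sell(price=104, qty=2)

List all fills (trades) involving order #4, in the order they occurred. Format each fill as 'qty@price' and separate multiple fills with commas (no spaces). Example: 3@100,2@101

After op 1 [order #1] limit_sell(price=99, qty=8): fills=none; bids=[-] asks=[#1:8@99]
After op 2 [order #2] limit_buy(price=102, qty=6): fills=#2x#1:6@99; bids=[-] asks=[#1:2@99]
After op 3 [order #3] limit_buy(price=99, qty=10): fills=#3x#1:2@99; bids=[#3:8@99] asks=[-]
After op 4 [order #4] market_sell(qty=6): fills=#3x#4:6@99; bids=[#3:2@99] asks=[-]
After op 5 [order #5] limit_sell(price=103, qty=4): fills=none; bids=[#3:2@99] asks=[#5:4@103]
After op 6 [order #6] limit_sell(price=104, qty=2): fills=none; bids=[#3:2@99] asks=[#5:4@103 #6:2@104]

Answer: 6@99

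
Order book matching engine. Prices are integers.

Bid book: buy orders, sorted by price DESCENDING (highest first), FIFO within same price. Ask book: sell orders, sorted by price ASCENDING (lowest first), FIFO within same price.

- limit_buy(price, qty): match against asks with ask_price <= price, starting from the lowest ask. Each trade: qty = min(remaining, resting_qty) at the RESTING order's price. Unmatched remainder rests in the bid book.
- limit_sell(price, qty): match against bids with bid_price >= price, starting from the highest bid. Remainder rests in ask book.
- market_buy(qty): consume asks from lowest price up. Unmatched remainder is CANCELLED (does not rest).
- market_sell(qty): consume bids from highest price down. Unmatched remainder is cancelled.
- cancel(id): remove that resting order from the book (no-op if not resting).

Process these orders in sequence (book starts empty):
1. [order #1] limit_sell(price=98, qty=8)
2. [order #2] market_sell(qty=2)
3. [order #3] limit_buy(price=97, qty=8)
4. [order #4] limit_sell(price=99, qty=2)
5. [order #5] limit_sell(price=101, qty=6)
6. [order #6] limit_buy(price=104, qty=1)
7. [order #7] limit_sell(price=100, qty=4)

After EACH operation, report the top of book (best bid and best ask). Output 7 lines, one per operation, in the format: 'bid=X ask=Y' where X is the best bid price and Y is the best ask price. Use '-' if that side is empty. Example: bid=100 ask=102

Answer: bid=- ask=98
bid=- ask=98
bid=97 ask=98
bid=97 ask=98
bid=97 ask=98
bid=97 ask=98
bid=97 ask=98

Derivation:
After op 1 [order #1] limit_sell(price=98, qty=8): fills=none; bids=[-] asks=[#1:8@98]
After op 2 [order #2] market_sell(qty=2): fills=none; bids=[-] asks=[#1:8@98]
After op 3 [order #3] limit_buy(price=97, qty=8): fills=none; bids=[#3:8@97] asks=[#1:8@98]
After op 4 [order #4] limit_sell(price=99, qty=2): fills=none; bids=[#3:8@97] asks=[#1:8@98 #4:2@99]
After op 5 [order #5] limit_sell(price=101, qty=6): fills=none; bids=[#3:8@97] asks=[#1:8@98 #4:2@99 #5:6@101]
After op 6 [order #6] limit_buy(price=104, qty=1): fills=#6x#1:1@98; bids=[#3:8@97] asks=[#1:7@98 #4:2@99 #5:6@101]
After op 7 [order #7] limit_sell(price=100, qty=4): fills=none; bids=[#3:8@97] asks=[#1:7@98 #4:2@99 #7:4@100 #5:6@101]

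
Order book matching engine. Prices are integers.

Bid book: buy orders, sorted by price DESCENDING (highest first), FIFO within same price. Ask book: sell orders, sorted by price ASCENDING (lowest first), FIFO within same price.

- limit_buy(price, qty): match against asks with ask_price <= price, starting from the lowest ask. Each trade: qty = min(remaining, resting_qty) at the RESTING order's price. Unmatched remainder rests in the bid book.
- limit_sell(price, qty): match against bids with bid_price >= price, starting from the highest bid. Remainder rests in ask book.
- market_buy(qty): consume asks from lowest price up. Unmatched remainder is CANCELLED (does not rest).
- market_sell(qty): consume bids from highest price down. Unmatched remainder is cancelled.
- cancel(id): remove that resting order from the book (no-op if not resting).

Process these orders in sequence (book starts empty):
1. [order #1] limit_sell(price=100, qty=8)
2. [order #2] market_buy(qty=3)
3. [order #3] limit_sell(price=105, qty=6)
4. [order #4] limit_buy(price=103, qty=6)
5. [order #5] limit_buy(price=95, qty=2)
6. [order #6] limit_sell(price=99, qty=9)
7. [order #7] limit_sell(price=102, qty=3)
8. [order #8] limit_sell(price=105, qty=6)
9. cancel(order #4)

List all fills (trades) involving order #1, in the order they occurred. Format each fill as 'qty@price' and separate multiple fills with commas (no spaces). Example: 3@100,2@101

Answer: 3@100,5@100

Derivation:
After op 1 [order #1] limit_sell(price=100, qty=8): fills=none; bids=[-] asks=[#1:8@100]
After op 2 [order #2] market_buy(qty=3): fills=#2x#1:3@100; bids=[-] asks=[#1:5@100]
After op 3 [order #3] limit_sell(price=105, qty=6): fills=none; bids=[-] asks=[#1:5@100 #3:6@105]
After op 4 [order #4] limit_buy(price=103, qty=6): fills=#4x#1:5@100; bids=[#4:1@103] asks=[#3:6@105]
After op 5 [order #5] limit_buy(price=95, qty=2): fills=none; bids=[#4:1@103 #5:2@95] asks=[#3:6@105]
After op 6 [order #6] limit_sell(price=99, qty=9): fills=#4x#6:1@103; bids=[#5:2@95] asks=[#6:8@99 #3:6@105]
After op 7 [order #7] limit_sell(price=102, qty=3): fills=none; bids=[#5:2@95] asks=[#6:8@99 #7:3@102 #3:6@105]
After op 8 [order #8] limit_sell(price=105, qty=6): fills=none; bids=[#5:2@95] asks=[#6:8@99 #7:3@102 #3:6@105 #8:6@105]
After op 9 cancel(order #4): fills=none; bids=[#5:2@95] asks=[#6:8@99 #7:3@102 #3:6@105 #8:6@105]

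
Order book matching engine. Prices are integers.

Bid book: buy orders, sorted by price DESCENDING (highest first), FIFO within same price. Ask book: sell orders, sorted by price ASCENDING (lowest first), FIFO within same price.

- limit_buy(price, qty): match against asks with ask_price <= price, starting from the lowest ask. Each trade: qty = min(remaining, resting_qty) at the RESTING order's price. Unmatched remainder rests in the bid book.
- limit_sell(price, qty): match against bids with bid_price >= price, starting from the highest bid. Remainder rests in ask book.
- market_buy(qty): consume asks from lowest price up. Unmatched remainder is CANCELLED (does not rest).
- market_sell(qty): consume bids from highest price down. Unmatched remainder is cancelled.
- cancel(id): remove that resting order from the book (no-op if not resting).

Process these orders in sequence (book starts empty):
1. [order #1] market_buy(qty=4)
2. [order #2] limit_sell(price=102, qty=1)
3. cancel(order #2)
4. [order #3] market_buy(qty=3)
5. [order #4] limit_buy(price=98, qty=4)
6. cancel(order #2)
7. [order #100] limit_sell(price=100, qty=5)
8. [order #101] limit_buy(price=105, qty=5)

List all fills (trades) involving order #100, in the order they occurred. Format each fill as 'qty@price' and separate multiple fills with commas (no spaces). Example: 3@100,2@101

Answer: 5@100

Derivation:
After op 1 [order #1] market_buy(qty=4): fills=none; bids=[-] asks=[-]
After op 2 [order #2] limit_sell(price=102, qty=1): fills=none; bids=[-] asks=[#2:1@102]
After op 3 cancel(order #2): fills=none; bids=[-] asks=[-]
After op 4 [order #3] market_buy(qty=3): fills=none; bids=[-] asks=[-]
After op 5 [order #4] limit_buy(price=98, qty=4): fills=none; bids=[#4:4@98] asks=[-]
After op 6 cancel(order #2): fills=none; bids=[#4:4@98] asks=[-]
After op 7 [order #100] limit_sell(price=100, qty=5): fills=none; bids=[#4:4@98] asks=[#100:5@100]
After op 8 [order #101] limit_buy(price=105, qty=5): fills=#101x#100:5@100; bids=[#4:4@98] asks=[-]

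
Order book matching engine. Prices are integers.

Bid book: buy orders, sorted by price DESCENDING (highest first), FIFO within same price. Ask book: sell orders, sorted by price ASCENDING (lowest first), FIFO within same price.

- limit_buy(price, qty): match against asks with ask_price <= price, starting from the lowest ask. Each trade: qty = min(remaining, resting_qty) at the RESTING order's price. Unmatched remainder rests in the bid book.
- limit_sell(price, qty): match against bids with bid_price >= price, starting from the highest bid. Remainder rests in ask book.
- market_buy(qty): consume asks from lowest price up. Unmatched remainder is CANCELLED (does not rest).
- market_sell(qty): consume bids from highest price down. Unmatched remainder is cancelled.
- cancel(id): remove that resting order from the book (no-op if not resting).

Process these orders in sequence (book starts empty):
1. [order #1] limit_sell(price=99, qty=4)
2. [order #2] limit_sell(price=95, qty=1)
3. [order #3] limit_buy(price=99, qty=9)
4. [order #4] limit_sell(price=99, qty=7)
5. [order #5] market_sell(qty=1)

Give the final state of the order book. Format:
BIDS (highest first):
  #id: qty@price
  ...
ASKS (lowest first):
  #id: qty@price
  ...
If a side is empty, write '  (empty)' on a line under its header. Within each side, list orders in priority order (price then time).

Answer: BIDS (highest first):
  (empty)
ASKS (lowest first):
  #4: 3@99

Derivation:
After op 1 [order #1] limit_sell(price=99, qty=4): fills=none; bids=[-] asks=[#1:4@99]
After op 2 [order #2] limit_sell(price=95, qty=1): fills=none; bids=[-] asks=[#2:1@95 #1:4@99]
After op 3 [order #3] limit_buy(price=99, qty=9): fills=#3x#2:1@95 #3x#1:4@99; bids=[#3:4@99] asks=[-]
After op 4 [order #4] limit_sell(price=99, qty=7): fills=#3x#4:4@99; bids=[-] asks=[#4:3@99]
After op 5 [order #5] market_sell(qty=1): fills=none; bids=[-] asks=[#4:3@99]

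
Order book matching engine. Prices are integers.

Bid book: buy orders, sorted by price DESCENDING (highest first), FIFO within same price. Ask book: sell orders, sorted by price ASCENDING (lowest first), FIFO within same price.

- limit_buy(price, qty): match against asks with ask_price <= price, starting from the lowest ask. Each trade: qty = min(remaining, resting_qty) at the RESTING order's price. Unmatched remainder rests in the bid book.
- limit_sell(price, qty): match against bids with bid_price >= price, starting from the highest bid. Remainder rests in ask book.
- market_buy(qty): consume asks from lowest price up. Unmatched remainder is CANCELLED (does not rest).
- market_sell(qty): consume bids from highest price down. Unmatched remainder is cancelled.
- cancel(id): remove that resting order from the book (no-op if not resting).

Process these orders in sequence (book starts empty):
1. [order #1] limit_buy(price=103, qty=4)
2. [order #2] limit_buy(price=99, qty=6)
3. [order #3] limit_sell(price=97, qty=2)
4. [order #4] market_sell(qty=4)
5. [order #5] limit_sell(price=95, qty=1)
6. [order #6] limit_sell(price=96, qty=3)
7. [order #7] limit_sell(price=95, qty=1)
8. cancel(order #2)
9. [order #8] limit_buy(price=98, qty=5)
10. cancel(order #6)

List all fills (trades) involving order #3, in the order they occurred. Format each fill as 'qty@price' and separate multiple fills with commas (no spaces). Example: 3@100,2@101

After op 1 [order #1] limit_buy(price=103, qty=4): fills=none; bids=[#1:4@103] asks=[-]
After op 2 [order #2] limit_buy(price=99, qty=6): fills=none; bids=[#1:4@103 #2:6@99] asks=[-]
After op 3 [order #3] limit_sell(price=97, qty=2): fills=#1x#3:2@103; bids=[#1:2@103 #2:6@99] asks=[-]
After op 4 [order #4] market_sell(qty=4): fills=#1x#4:2@103 #2x#4:2@99; bids=[#2:4@99] asks=[-]
After op 5 [order #5] limit_sell(price=95, qty=1): fills=#2x#5:1@99; bids=[#2:3@99] asks=[-]
After op 6 [order #6] limit_sell(price=96, qty=3): fills=#2x#6:3@99; bids=[-] asks=[-]
After op 7 [order #7] limit_sell(price=95, qty=1): fills=none; bids=[-] asks=[#7:1@95]
After op 8 cancel(order #2): fills=none; bids=[-] asks=[#7:1@95]
After op 9 [order #8] limit_buy(price=98, qty=5): fills=#8x#7:1@95; bids=[#8:4@98] asks=[-]
After op 10 cancel(order #6): fills=none; bids=[#8:4@98] asks=[-]

Answer: 2@103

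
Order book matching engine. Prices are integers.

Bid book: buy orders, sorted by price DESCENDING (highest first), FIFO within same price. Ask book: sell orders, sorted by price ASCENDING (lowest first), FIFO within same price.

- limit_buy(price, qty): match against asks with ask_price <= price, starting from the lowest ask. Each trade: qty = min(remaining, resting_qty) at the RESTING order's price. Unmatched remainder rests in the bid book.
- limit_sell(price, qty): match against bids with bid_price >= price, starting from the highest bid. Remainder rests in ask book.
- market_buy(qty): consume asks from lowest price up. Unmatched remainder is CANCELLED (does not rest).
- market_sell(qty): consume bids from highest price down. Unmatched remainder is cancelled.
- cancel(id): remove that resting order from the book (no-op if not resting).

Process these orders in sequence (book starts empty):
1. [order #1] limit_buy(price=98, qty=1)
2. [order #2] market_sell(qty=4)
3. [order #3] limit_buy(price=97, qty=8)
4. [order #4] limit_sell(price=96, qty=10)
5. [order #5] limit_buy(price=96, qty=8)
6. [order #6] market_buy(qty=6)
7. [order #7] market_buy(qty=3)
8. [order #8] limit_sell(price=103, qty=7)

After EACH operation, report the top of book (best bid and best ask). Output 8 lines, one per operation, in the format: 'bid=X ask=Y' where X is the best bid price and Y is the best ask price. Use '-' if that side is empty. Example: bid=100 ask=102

After op 1 [order #1] limit_buy(price=98, qty=1): fills=none; bids=[#1:1@98] asks=[-]
After op 2 [order #2] market_sell(qty=4): fills=#1x#2:1@98; bids=[-] asks=[-]
After op 3 [order #3] limit_buy(price=97, qty=8): fills=none; bids=[#3:8@97] asks=[-]
After op 4 [order #4] limit_sell(price=96, qty=10): fills=#3x#4:8@97; bids=[-] asks=[#4:2@96]
After op 5 [order #5] limit_buy(price=96, qty=8): fills=#5x#4:2@96; bids=[#5:6@96] asks=[-]
After op 6 [order #6] market_buy(qty=6): fills=none; bids=[#5:6@96] asks=[-]
After op 7 [order #7] market_buy(qty=3): fills=none; bids=[#5:6@96] asks=[-]
After op 8 [order #8] limit_sell(price=103, qty=7): fills=none; bids=[#5:6@96] asks=[#8:7@103]

Answer: bid=98 ask=-
bid=- ask=-
bid=97 ask=-
bid=- ask=96
bid=96 ask=-
bid=96 ask=-
bid=96 ask=-
bid=96 ask=103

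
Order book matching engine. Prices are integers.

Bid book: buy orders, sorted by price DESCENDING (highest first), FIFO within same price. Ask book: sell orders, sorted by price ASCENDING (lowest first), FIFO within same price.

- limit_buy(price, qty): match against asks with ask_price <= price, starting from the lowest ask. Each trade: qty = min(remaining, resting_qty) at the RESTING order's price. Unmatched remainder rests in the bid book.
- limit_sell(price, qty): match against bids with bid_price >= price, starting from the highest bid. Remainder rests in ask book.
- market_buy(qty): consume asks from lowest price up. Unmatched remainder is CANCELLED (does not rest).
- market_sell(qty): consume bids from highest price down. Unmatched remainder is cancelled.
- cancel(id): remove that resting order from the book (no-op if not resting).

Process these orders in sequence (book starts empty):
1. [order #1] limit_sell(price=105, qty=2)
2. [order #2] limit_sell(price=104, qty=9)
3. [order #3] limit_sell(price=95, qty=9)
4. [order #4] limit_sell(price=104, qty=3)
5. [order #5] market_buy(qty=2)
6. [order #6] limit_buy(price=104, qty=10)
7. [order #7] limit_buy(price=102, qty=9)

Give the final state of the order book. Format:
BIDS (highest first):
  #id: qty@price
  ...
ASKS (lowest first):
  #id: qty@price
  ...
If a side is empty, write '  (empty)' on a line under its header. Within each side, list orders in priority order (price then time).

After op 1 [order #1] limit_sell(price=105, qty=2): fills=none; bids=[-] asks=[#1:2@105]
After op 2 [order #2] limit_sell(price=104, qty=9): fills=none; bids=[-] asks=[#2:9@104 #1:2@105]
After op 3 [order #3] limit_sell(price=95, qty=9): fills=none; bids=[-] asks=[#3:9@95 #2:9@104 #1:2@105]
After op 4 [order #4] limit_sell(price=104, qty=3): fills=none; bids=[-] asks=[#3:9@95 #2:9@104 #4:3@104 #1:2@105]
After op 5 [order #5] market_buy(qty=2): fills=#5x#3:2@95; bids=[-] asks=[#3:7@95 #2:9@104 #4:3@104 #1:2@105]
After op 6 [order #6] limit_buy(price=104, qty=10): fills=#6x#3:7@95 #6x#2:3@104; bids=[-] asks=[#2:6@104 #4:3@104 #1:2@105]
After op 7 [order #7] limit_buy(price=102, qty=9): fills=none; bids=[#7:9@102] asks=[#2:6@104 #4:3@104 #1:2@105]

Answer: BIDS (highest first):
  #7: 9@102
ASKS (lowest first):
  #2: 6@104
  #4: 3@104
  #1: 2@105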